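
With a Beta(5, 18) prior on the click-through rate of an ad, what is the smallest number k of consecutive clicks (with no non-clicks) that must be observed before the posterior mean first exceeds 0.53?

After k clicks and 0 non-clicks the posterior is Beta(5+k, 18), with mean (5+k)/(5+18+k).
Set (5+k)/(23+k) > 0.53 and solve: k > (0.53·23 − 5)/(1 − 0.53) = 15.298.
The smallest integer exceeding 15.298 is 16.

k = 16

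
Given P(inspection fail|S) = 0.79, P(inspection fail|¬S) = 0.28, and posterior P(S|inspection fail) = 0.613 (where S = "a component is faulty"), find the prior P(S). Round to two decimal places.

P(S) = 0.36

Bayes' rule in odds form gives O(S|E) = O(S)·[P(E|S)/P(E|¬S)], hence O(S) = O(S|E)/LR.
Posterior odds = 0.613/(1−0.613) = 1.5840. LR = 0.79/0.28 = 2.8214.
Prior odds = 1.5840/2.8214 = 0.5614, so P(S) = 0.5614/(1+0.5614) ≈ 0.36.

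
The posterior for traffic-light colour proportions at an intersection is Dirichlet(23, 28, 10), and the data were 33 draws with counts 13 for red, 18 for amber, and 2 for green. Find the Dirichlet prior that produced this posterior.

Dirichlet(10, 10, 8)

For a Dirichlet(α) prior with multinomial counts c, the posterior is Dirichlet(α + c) componentwise.
Subtract each count from the matching posterior parameter: 23−13=10, 28−18=10, 10−2=8.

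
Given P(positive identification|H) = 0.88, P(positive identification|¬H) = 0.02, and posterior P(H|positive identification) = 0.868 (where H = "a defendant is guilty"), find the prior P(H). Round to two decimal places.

P(H) = 0.13

Bayes' rule in odds form gives O(H|E) = O(H)·[P(E|H)/P(E|¬H)], hence O(H) = O(H|E)/LR.
Posterior odds = 0.868/(1−0.868) = 6.5758. LR = 0.88/0.02 = 44.0000.
Prior odds = 6.5758/44.0000 = 0.1494, so P(H) = 0.1494/(1+0.1494) ≈ 0.13.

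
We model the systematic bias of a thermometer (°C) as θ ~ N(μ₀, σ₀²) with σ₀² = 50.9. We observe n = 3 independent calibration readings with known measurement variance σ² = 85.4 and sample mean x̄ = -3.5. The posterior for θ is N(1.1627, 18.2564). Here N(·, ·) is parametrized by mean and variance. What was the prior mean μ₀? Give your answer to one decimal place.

μ₀ = 9.5

With known observation variance, the Normal–Normal posterior has precision τ_n = τ₀ + n/σ² and mean μ_n = (τ₀μ₀ + (n/σ²)x̄)/τ_n.
Here τ₀ = 1/50.9 = 0.019646 and τ_data = 3/85.4 = 0.035129, so τ_n = 0.054775.
Rearranging for μ₀: μ₀ = (μ_n·τ_n − τ_data·x̄)/τ₀ = (1.1627·0.054775 − 0.035129·-3.5) / 0.019646 = 0.186638/0.019646 ≈ 9.5.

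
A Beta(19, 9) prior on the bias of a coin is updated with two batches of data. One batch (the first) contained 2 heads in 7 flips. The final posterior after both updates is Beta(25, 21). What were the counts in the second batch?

4 heads and 7 tails

Because Beta–binomial updating is additive in the counts, the combined data contributed (α_post−α_prior, β_post−β_prior) successes and failures.
Total across both batches: 25−19=6 heads, 21−9=12 tails.
Subtract the first batch: 6−2=4 heads and 12−5=7 tails.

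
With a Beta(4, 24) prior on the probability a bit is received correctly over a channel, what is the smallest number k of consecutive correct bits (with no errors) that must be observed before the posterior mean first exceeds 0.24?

k = 4

After k correct bits and 0 errors the posterior is Beta(4+k, 24), with mean (4+k)/(4+24+k).
Set (4+k)/(28+k) > 0.24 and solve: k > (0.24·28 − 4)/(1 − 0.24) = 3.579.
The smallest integer exceeding 3.579 is 4, and checking k=4: (8)/(32) = 0.2500 > 0.24.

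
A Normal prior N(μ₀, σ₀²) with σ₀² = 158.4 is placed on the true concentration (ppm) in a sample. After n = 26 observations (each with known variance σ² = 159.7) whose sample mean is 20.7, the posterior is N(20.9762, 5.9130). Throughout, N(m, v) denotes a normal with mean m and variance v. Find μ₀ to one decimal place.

μ₀ = 28.1

The posterior mean is a precision-weighted average: μ_n = (τ₀μ₀ + τ_data·x̄)/(τ₀+τ_data), with τ₀=1/σ₀² and τ_data=n/σ².
Here τ₀ = 1/158.4 = 0.006313 and τ_data = 26/159.7 = 0.162805, so τ_n = 0.169118.
Rearranging for μ₀: μ₀ = (μ_n·τ_n − τ_data·x̄)/τ₀ = (20.9762·0.169118 − 0.162805·20.7) / 0.006313 = 0.177389/0.006313 ≈ 28.1.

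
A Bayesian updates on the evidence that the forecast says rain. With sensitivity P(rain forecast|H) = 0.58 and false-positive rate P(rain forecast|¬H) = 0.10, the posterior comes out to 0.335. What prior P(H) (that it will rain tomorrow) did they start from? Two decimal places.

P(H) = 0.08

Bayes' rule in odds form gives O(H|E) = O(H)·[P(E|H)/P(E|¬H)], hence O(H) = O(H|E)/LR.
Posterior odds = 0.335/(1−0.335) = 0.5038. LR = 0.58/0.10 = 5.8000.
Prior odds = 0.5038/5.8000 = 0.0869, so P(H) = 0.0869/(1+0.0869) ≈ 0.08.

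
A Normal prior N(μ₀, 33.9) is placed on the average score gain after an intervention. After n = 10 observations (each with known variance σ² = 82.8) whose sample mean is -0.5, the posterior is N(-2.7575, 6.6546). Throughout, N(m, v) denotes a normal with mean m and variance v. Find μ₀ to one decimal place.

With known observation variance, the Normal–Normal posterior has precision τ_n = τ₀ + n/σ² and mean μ_n = (τ₀μ₀ + (n/σ²)x̄)/τ_n.
Here τ₀ = 1/33.9 = 0.029499 and τ_data = 10/82.8 = 0.120773, so τ_n = 0.150272.
Rearranging for μ₀: μ₀ = (μ_n·τ_n − τ_data·x̄)/τ₀ = (-2.7575·0.150272 − 0.120773·-0.5) / 0.029499 = -0.353989/0.029499 ≈ -12.0.

μ₀ = -12.0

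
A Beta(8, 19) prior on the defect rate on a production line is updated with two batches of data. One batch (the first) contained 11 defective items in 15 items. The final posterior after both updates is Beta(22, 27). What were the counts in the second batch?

Sequential conjugate updates are equivalent to a single update on the pooled data, so total successes = posterior α − prior α and total failures = posterior β − prior β.
Total across both batches: 22−8=14 defective items, 27−19=8 good items.
Subtract the first batch: 14−11=3 defective items and 8−4=4 good items.

3 defective items and 4 good items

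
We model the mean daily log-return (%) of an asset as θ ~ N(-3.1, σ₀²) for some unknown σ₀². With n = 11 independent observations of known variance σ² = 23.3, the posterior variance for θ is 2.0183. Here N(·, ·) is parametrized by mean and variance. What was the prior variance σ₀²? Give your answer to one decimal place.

σ₀² = 42.8

Posterior precision equals prior precision plus data precision: 1/σ_n² = 1/σ₀² + n/σ².
So 1/σ₀² = 1/2.0183 − 11/23.3 = 0.495466 − 0.472103 = 0.023363.
Hence σ₀² = 1/0.023363 ≈ 42.8.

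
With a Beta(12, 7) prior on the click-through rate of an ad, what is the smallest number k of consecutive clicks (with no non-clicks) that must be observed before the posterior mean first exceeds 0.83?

After k clicks and 0 non-clicks the posterior is Beta(12+k, 7), with mean (12+k)/(12+7+k).
Set (12+k)/(19+k) > 0.83 and solve: k > (0.83·19 − 12)/(1 − 0.83) = 22.176.
The smallest integer exceeding 22.176 is 23, and checking k=23: (35)/(42) = 0.8333 > 0.83.

k = 23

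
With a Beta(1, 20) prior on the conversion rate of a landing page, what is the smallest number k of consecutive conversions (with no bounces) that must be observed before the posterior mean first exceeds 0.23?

After k conversions and 0 bounces the posterior is Beta(1+k, 20), with mean (1+k)/(1+20+k).
Set (1+k)/(21+k) > 0.23 and solve: k > (0.23·21 − 1)/(1 − 0.23) = 4.974.
The smallest integer exceeding 4.974 is 5.

k = 5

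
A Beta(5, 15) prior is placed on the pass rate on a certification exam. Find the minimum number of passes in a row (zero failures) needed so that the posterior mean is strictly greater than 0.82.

k = 64

After k passes and 0 failures the posterior is Beta(5+k, 15), with mean (5+k)/(5+15+k).
Set (5+k)/(20+k) > 0.82 and solve: k > (0.82·20 − 5)/(1 − 0.82) = 63.333.
The smallest integer exceeding 63.333 is 64, and checking k=64: (69)/(84) = 0.8214 > 0.82.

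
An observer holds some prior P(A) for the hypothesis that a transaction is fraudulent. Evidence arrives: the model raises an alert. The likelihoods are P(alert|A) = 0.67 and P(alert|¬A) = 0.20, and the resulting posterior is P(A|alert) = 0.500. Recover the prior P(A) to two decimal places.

Bayes' rule in odds form gives O(A|E) = O(A)·[P(E|A)/P(E|¬A)], hence O(A) = O(A|E)/LR.
Posterior odds = 0.500/(1−0.500) = 1.0000. LR = 0.67/0.20 = 3.3500.
Prior odds = 1.0000/3.3500 = 0.2985, so P(A) = 0.2985/(1+0.2985) ≈ 0.23.

P(A) = 0.23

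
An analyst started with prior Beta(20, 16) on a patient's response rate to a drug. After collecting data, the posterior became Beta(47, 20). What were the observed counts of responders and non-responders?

A Beta(a, b) prior with s successes and f failures in binomial data gives a Beta(a+s, b+f) posterior.
Match parameters: s=47−20=27, f=20−16=4.

27 responders and 4 non-responders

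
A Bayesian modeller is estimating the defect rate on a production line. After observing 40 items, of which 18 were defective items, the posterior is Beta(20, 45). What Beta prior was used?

Beta is conjugate to the binomial likelihood: posterior = Beta(a+s, b+f).
Subtract the data counts: 20−18=2, 45−22=23.

Beta(2, 23)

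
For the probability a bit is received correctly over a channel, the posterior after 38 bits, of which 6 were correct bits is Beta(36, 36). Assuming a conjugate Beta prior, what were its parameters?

Beta(30, 4)

Beta is conjugate to the binomial likelihood: posterior = Beta(α+s, β+f).
So α = 36 − 6 = 30 and β = 36 − 32 = 4.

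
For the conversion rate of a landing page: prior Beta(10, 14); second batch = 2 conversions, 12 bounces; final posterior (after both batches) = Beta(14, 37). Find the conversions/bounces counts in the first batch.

Because Beta–binomial updating is additive in the counts, the combined data contributed (α_post−α_prior, β_post−β_prior) successes and failures.
Total across both batches: 14−10=4 conversions, 37−14=23 bounces.
Subtract the second batch: 4−2=2 conversions and 23−12=11 bounces.

2 conversions and 11 bounces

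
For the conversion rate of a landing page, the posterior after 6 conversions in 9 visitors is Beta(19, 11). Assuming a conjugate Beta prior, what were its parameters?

Under Beta–binomial conjugacy the posterior parameters are (a+s, b+f).
So a = 19 − 6 = 13 and b = 11 − 3 = 8.

Beta(13, 8)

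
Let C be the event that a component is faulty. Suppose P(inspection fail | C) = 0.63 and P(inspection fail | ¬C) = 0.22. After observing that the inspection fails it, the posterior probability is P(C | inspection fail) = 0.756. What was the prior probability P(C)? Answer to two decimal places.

P(C) = 0.52

Bayes' rule in odds form gives O(C|E) = O(C)·[P(E|C)/P(E|¬C)], hence O(C) = O(C|E)/LR.
Posterior odds = 0.756/(1−0.756) = 3.0984. LR = 0.63/0.22 = 2.8636.
Prior odds = 3.0984/2.8636 = 1.0820, so P(C) = 1.0820/(1+1.0820) ≈ 0.52.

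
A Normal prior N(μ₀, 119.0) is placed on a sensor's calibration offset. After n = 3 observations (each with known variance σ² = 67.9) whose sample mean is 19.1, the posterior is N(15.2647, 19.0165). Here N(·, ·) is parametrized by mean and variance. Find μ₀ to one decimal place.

The posterior mean is a precision-weighted average: μ_n = (τ₀μ₀ + τ_data·x̄)/(τ₀+τ_data), with τ₀=1/σ₀² and τ_data=n/σ².
Here τ₀ = 1/119.0 = 0.008403 and τ_data = 3/67.9 = 0.044183, so τ_n = 0.052586.
Rearranging for μ₀: μ₀ = (μ_n·τ_n − τ_data·x̄)/τ₀ = (15.2647·0.052586 − 0.044183·19.1) / 0.008403 = -0.041186/0.008403 ≈ -4.9.

μ₀ = -4.9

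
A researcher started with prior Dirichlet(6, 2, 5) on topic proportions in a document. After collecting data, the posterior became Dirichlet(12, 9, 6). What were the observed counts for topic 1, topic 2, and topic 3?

For a Dirichlet(α) prior with multinomial counts c, the posterior is Dirichlet(α + c) componentwise.
Counts are posterior − prior componentwise: 12−6=6, 9−2=7, 6−5=1.

counts (6, 7, 1)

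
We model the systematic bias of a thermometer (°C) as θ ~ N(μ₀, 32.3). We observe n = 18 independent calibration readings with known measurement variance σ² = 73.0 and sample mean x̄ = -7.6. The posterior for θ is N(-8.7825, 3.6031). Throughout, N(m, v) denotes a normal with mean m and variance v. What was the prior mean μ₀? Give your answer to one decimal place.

The posterior mean is a precision-weighted average: μ_n = (τ₀μ₀ + τ_data·x̄)/(τ₀+τ_data), with τ₀=1/σ₀² and τ_data=n/σ².
Here τ₀ = 1/32.3 = 0.030960 and τ_data = 18/73.0 = 0.246575, so τ_n = 0.277535.
Rearranging for μ₀: μ₀ = (μ_n·τ_n − τ_data·x̄)/τ₀ = (-8.7825·0.277535 − 0.246575·-7.6) / 0.030960 = -0.563481/0.030960 ≈ -18.2.

μ₀ = -18.2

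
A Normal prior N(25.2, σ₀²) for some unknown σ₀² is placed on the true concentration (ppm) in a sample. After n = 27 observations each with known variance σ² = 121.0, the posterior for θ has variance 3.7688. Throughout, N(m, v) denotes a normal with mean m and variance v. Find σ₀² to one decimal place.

σ₀² = 23.7

For the Normal–Normal model with known σ², precisions add: τ_n = τ₀ + n/σ².
So 1/σ₀² = 1/3.7688 − 27/121.0 = 0.265336 − 0.223140 = 0.042196.
Hence σ₀² = 1/0.042196 ≈ 23.7.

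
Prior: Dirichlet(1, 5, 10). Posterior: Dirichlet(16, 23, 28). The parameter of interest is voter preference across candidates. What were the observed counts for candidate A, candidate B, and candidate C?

For a Dirichlet(α) prior with multinomial counts c, the posterior is Dirichlet(α + c) componentwise.
Counts are posterior − prior componentwise: 16−1=15, 23−5=18, 28−10=18.

counts (15, 18, 18)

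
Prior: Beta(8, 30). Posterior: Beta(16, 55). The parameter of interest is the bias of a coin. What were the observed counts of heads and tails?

Under Beta–binomial conjugacy the posterior parameters are (a+s, b+f).
Match parameters: s=16−8=8, f=55−30=25.

8 heads and 25 tails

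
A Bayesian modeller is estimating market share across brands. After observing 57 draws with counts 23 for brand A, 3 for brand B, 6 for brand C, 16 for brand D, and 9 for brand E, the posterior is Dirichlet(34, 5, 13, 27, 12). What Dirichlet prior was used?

Dirichlet(11, 2, 7, 11, 3)

For a Dirichlet(α) prior with multinomial counts c, the posterior is Dirichlet(α + c) componentwise.
Subtract each count from the matching posterior parameter: 34−23=11, 5−3=2, 13−6=7, 27−16=11, 12−9=3.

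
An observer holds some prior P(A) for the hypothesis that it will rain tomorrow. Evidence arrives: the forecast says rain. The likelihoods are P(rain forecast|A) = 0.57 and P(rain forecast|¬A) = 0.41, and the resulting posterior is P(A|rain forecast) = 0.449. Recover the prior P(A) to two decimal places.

Bayes' rule in odds form gives O(A|E) = O(A)·[P(E|A)/P(E|¬A)], hence O(A) = O(A|E)/LR.
Posterior odds = 0.449/(1−0.449) = 0.8149. LR = 0.57/0.41 = 1.3902.
Prior odds = 0.8149/1.3902 = 0.5862, so P(A) = 0.5862/(1+0.5862) ≈ 0.37.

P(A) = 0.37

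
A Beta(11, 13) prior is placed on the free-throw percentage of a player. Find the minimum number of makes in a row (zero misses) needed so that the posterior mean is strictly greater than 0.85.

After k makes and 0 misses the posterior is Beta(11+k, 13), with mean (11+k)/(11+13+k).
Set (11+k)/(24+k) > 0.85 and solve: k > (0.85·24 − 11)/(1 − 0.85) = 62.667.
The smallest integer exceeding 62.667 is 63, and checking k=63: (74)/(87) = 0.8506 > 0.85.

k = 63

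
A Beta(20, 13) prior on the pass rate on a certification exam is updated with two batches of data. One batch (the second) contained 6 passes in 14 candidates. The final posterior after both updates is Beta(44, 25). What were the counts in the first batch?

18 passes and 4 failures

Because Beta–binomial updating is additive in the counts, the combined data contributed (α_post−α_prior, β_post−β_prior) successes and failures.
Total across both batches: 44−20=24 passes, 25−13=12 failures.
Subtract the second batch: 24−6=18 passes and 12−8=4 failures.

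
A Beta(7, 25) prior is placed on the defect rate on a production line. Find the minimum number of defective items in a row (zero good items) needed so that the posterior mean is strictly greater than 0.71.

After k defective items and 0 good items the posterior is Beta(7+k, 25), with mean (7+k)/(7+25+k).
Set (7+k)/(32+k) > 0.71 and solve: k > (0.71·32 − 7)/(1 − 0.71) = 54.207.
The smallest integer exceeding 54.207 is 55, and checking k=55: (62)/(87) = 0.7126 > 0.71.

k = 55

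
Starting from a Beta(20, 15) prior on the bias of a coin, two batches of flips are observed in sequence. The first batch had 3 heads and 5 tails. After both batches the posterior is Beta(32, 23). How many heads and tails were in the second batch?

Because Beta–binomial updating is additive in the counts, the combined data contributed (α_post−α_prior, β_post−β_prior) successes and failures.
Total across both batches: 32−20=12 heads, 23−15=8 tails.
Subtract the first batch: 12−3=9 heads and 8−5=3 tails.

9 heads and 3 tails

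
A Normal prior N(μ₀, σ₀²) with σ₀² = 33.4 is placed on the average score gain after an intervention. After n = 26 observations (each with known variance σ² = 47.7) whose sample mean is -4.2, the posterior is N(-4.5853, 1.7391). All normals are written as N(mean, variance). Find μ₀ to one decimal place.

μ₀ = -11.6

The posterior mean is a precision-weighted average: μ_n = (τ₀μ₀ + τ_data·x̄)/(τ₀+τ_data), with τ₀=1/σ₀² and τ_data=n/σ².
Here τ₀ = 1/33.4 = 0.029940 and τ_data = 26/47.7 = 0.545073, so τ_n = 0.575013.
Rearranging for μ₀: μ₀ = (μ_n·τ_n − τ_data·x̄)/τ₀ = (-4.5853·0.575013 − 0.545073·-4.2) / 0.029940 = -0.347301/0.029940 ≈ -11.6.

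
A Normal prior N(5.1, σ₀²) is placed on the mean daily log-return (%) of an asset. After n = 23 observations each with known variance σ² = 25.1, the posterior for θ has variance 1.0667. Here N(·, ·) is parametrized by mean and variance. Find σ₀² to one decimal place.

σ₀² = 47.3

For the Normal–Normal model with known σ², precisions add: τ_n = τ₀ + n/σ².
So 1/σ₀² = 1/1.0667 − 23/25.1 = 0.937471 − 0.916335 = 0.021136.
Hence σ₀² = 1/0.021136 ≈ 47.3.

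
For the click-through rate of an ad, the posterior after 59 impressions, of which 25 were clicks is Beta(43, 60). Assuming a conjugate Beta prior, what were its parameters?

Under Beta–binomial conjugacy the posterior parameters are (α+s, β+f).
Subtract the data counts: 43−25=18, 60−34=26.

Beta(18, 26)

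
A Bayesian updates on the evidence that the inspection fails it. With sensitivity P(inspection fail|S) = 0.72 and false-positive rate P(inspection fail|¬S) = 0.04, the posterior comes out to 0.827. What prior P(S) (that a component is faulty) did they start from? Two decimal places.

P(S) = 0.21

In odds form, posterior odds = prior odds × likelihood ratio, so prior odds = posterior odds ÷ LR.
Posterior odds = 0.827/(1−0.827) = 4.7803. LR = 0.72/0.04 = 18.0000.
Prior odds = 4.7803/18.0000 = 0.2656, so P(S) = 0.2656/(1+0.2656) ≈ 0.21.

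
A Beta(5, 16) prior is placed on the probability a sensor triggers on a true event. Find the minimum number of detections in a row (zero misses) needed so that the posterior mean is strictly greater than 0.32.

After k detections and 0 misses the posterior is Beta(5+k, 16), with mean (5+k)/(5+16+k).
Set (5+k)/(21+k) > 0.32 and solve: k > (0.32·21 − 5)/(1 − 0.32) = 2.529.
The smallest integer exceeding 2.529 is 3, and checking k=3: (8)/(24) = 0.3333 > 0.32.

k = 3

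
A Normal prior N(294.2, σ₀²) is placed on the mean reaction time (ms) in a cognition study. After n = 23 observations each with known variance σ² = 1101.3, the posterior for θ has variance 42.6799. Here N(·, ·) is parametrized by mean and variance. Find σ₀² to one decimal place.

σ₀² = 392.8

For the Normal–Normal model with known σ², precisions add: τ_n = τ₀ + n/σ².
So 1/σ₀² = 1/42.6799 − 23/1101.3 = 0.023430 − 0.020884 = 0.002546.
Hence σ₀² = 1/0.002546 ≈ 392.8.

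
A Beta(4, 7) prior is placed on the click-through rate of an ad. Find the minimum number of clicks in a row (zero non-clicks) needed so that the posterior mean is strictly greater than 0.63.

After k clicks and 0 non-clicks the posterior is Beta(4+k, 7), with mean (4+k)/(4+7+k).
Set (4+k)/(11+k) > 0.63 and solve: k > (0.63·11 − 4)/(1 − 0.63) = 7.919.
The smallest integer exceeding 7.919 is 8, and checking k=8: (12)/(19) = 0.6316 > 0.63.

k = 8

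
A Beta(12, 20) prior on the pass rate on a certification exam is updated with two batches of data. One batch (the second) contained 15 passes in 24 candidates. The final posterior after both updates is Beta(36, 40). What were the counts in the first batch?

9 passes and 11 failures

Because Beta–binomial updating is additive in the counts, the combined data contributed (α_post−α_prior, β_post−β_prior) successes and failures.
Total across both batches: 36−12=24 passes, 40−20=20 failures.
Subtract the second batch: 24−15=9 passes and 20−9=11 failures.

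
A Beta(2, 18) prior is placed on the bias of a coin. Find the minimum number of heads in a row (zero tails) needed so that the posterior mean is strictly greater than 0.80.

After k heads and 0 tails the posterior is Beta(2+k, 18), with mean (2+k)/(2+18+k).
Set (2+k)/(20+k) > 0.80 and solve: k > (0.80·20 − 2)/(1 − 0.80) = 70.000.
The smallest integer exceeding 70.000 is 71, and checking k=71: (73)/(91) = 0.8022 > 0.80.

k = 71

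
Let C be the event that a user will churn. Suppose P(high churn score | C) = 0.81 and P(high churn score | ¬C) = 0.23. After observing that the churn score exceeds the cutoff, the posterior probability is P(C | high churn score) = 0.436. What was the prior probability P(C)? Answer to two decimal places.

P(C) = 0.18

Bayes' rule in odds form gives O(C|E) = O(C)·[P(E|C)/P(E|¬C)], hence O(C) = O(C|E)/LR.
Posterior odds = 0.436/(1−0.436) = 0.7730. LR = 0.81/0.23 = 3.5217.
Prior odds = 0.7730/3.5217 = 0.2195, so P(C) = 0.2195/(1+0.2195) ≈ 0.18.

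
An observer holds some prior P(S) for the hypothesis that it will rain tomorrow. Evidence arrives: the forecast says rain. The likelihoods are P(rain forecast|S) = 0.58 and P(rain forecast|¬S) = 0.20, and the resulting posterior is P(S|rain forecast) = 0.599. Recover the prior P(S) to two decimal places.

In odds form, posterior odds = prior odds × likelihood ratio, so prior odds = posterior odds ÷ LR.
Posterior odds = 0.599/(1−0.599) = 1.4938. LR = 0.58/0.20 = 2.9000.
Prior odds = 1.4938/2.9000 = 0.5151, so P(S) = 0.5151/(1+0.5151) ≈ 0.34.

P(S) = 0.34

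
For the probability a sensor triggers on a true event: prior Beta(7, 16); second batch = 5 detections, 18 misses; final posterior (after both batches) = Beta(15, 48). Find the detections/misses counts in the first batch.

3 detections and 14 misses

Sequential conjugate updates are equivalent to a single update on the pooled data, so total successes = posterior α − prior α and total failures = posterior β − prior β.
Total across both batches: 15−7=8 detections, 48−16=32 misses.
Subtract the second batch: 8−5=3 detections and 32−18=14 misses.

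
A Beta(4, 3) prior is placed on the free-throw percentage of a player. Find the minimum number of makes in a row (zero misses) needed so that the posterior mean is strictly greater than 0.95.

k = 54

After k makes and 0 misses the posterior is Beta(4+k, 3), with mean (4+k)/(4+3+k).
Set (4+k)/(7+k) > 0.95 and solve: k > (0.95·7 − 4)/(1 − 0.95) = 53.000.
The smallest integer exceeding 53.000 is 54, and checking k=54: (58)/(61) = 0.9508 > 0.95.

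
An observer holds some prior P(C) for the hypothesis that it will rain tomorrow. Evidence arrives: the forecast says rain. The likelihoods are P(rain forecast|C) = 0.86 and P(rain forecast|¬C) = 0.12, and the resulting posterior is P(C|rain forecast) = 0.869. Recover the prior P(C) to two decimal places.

P(C) = 0.48

In odds form, posterior odds = prior odds × likelihood ratio, so prior odds = posterior odds ÷ LR.
Posterior odds = 0.869/(1−0.869) = 6.6336. LR = 0.86/0.12 = 7.1667.
Prior odds = 6.6336/7.1667 = 0.9256, so P(C) = 0.9256/(1+0.9256) ≈ 0.48.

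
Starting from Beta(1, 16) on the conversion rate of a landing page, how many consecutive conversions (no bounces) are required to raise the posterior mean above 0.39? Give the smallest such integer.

k = 10

After k conversions and 0 bounces the posterior is Beta(1+k, 16), with mean (1+k)/(1+16+k).
Set (1+k)/(17+k) > 0.39 and solve: k > (0.39·17 − 1)/(1 − 0.39) = 9.230.
The smallest integer exceeding 9.230 is 10, and checking k=10: (11)/(27) = 0.4074 > 0.39.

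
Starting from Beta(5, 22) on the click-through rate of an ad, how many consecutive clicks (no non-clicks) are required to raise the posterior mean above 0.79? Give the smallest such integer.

k = 78

After k clicks and 0 non-clicks the posterior is Beta(5+k, 22), with mean (5+k)/(5+22+k).
Set (5+k)/(27+k) > 0.79 and solve: k > (0.79·27 − 5)/(1 − 0.79) = 77.762.
The smallest integer exceeding 77.762 is 78.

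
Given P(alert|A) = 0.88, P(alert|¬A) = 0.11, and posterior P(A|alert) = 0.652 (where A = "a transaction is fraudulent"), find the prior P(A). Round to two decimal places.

P(A) = 0.19

In odds form, posterior odds = prior odds × likelihood ratio, so prior odds = posterior odds ÷ LR.
Posterior odds = 0.652/(1−0.652) = 1.8736. LR = 0.88/0.11 = 8.0000.
Prior odds = 1.8736/8.0000 = 0.2342, so P(A) = 0.2342/(1+0.2342) ≈ 0.19.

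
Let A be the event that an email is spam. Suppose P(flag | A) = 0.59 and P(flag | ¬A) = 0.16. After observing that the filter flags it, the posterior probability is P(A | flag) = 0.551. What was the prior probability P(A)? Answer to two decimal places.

In odds form, posterior odds = prior odds × likelihood ratio, so prior odds = posterior odds ÷ LR.
Posterior odds = 0.551/(1−0.551) = 1.2272. LR = 0.59/0.16 = 3.6875.
Prior odds = 1.2272/3.6875 = 0.3328, so P(A) = 0.3328/(1+0.3328) ≈ 0.25.

P(A) = 0.25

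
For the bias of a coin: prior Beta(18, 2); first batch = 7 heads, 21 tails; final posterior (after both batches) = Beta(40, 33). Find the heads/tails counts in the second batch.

Sequential conjugate updates are equivalent to a single update on the pooled data, so total successes = posterior α − prior α and total failures = posterior β − prior β.
Total across both batches: 40−18=22 heads, 33−2=31 tails.
Subtract the first batch: 22−7=15 heads and 31−21=10 tails.

15 heads and 10 tails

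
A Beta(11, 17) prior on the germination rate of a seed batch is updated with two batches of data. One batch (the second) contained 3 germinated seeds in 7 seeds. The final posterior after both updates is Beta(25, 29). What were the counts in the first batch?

11 germinated seeds and 8 non-germinating seeds

Sequential conjugate updates are equivalent to a single update on the pooled data, so total successes = posterior α − prior α and total failures = posterior β − prior β.
Total across both batches: 25−11=14 germinated seeds, 29−17=12 non-germinating seeds.
Subtract the second batch: 14−3=11 germinated seeds and 12−4=8 non-germinating seeds.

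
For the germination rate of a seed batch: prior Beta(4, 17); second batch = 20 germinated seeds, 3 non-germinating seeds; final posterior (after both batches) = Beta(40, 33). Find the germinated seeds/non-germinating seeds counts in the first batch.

Sequential conjugate updates are equivalent to a single update on the pooled data, so total successes = posterior α − prior α and total failures = posterior β − prior β.
Total across both batches: 40−4=36 germinated seeds, 33−17=16 non-germinating seeds.
Subtract the second batch: 36−20=16 germinated seeds and 16−3=13 non-germinating seeds.

16 germinated seeds and 13 non-germinating seeds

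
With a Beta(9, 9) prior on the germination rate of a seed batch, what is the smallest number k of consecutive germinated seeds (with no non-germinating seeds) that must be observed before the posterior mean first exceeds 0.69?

After k germinated seeds and 0 non-germinating seeds the posterior is Beta(9+k, 9), with mean (9+k)/(9+9+k).
Set (9+k)/(18+k) > 0.69 and solve: k > (0.69·18 − 9)/(1 − 0.69) = 11.032.
The smallest integer exceeding 11.032 is 12.

k = 12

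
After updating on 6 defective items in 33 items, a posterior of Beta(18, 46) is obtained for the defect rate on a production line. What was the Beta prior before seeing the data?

Under Beta–binomial conjugacy the posterior parameters are (α+s, β+f).
So α = 18 − 6 = 12 and β = 46 − 27 = 19.

Beta(12, 19)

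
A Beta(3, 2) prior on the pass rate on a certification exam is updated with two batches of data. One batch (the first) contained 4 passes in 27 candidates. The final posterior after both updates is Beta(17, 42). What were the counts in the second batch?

Because Beta–binomial updating is additive in the counts, the combined data contributed (α_post−α_prior, β_post−β_prior) successes and failures.
Total across both batches: 17−3=14 passes, 42−2=40 failures.
Subtract the first batch: 14−4=10 passes and 40−23=17 failures.

10 passes and 17 failures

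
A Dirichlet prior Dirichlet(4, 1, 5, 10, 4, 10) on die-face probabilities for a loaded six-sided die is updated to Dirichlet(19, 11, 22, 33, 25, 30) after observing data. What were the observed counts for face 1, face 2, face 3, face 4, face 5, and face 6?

counts (15, 10, 17, 23, 21, 20)

For a Dirichlet(α) prior with multinomial counts c, the posterior is Dirichlet(α + c) componentwise.
Counts are posterior − prior componentwise: 19−4=15, 11−1=10, 22−5=17, 33−10=23, 25−4=21, 30−10=20.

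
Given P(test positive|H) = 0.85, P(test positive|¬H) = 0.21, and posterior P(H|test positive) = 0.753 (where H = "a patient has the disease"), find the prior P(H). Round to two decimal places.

Bayes' rule in odds form gives O(H|E) = O(H)·[P(E|H)/P(E|¬H)], hence O(H) = O(H|E)/LR.
Posterior odds = 0.753/(1−0.753) = 3.0486. LR = 0.85/0.21 = 4.0476.
Prior odds = 3.0486/4.0476 = 0.7532, so P(H) = 0.7532/(1+0.7532) ≈ 0.43.

P(H) = 0.43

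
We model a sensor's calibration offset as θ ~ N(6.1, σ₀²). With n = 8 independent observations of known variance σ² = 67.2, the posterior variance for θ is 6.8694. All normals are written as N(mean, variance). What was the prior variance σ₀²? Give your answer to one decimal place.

σ₀² = 37.7

Posterior precision equals prior precision plus data precision: 1/σ_n² = 1/σ₀² + n/σ².
So 1/σ₀² = 1/6.8694 − 8/67.2 = 0.145573 − 0.119048 = 0.026525.
Hence σ₀² = 1/0.026525 ≈ 37.7.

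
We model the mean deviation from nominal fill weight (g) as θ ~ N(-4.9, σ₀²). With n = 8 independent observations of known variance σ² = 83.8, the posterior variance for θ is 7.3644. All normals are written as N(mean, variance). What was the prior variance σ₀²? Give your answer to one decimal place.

For the Normal–Normal model with known σ², precisions add: τ_n = τ₀ + n/σ².
So 1/σ₀² = 1/7.3644 − 8/83.8 = 0.135788 − 0.095465 = 0.040323.
Hence σ₀² = 1/0.040323 ≈ 24.8.

σ₀² = 24.8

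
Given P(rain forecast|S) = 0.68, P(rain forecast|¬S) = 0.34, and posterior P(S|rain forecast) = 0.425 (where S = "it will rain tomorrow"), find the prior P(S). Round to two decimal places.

In odds form, posterior odds = prior odds × likelihood ratio, so prior odds = posterior odds ÷ LR.
Posterior odds = 0.425/(1−0.425) = 0.7391. LR = 0.68/0.34 = 2.0000.
Prior odds = 0.7391/2.0000 = 0.3695, so P(S) = 0.3695/(1+0.3695) ≈ 0.27.

P(S) = 0.27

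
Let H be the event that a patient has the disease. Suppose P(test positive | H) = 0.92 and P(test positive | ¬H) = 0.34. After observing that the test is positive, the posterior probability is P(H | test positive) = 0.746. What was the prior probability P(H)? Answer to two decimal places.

Bayes' rule in odds form gives O(H|E) = O(H)·[P(E|H)/P(E|¬H)], hence O(H) = O(H|E)/LR.
Posterior odds = 0.746/(1−0.746) = 2.9370. LR = 0.92/0.34 = 2.7059.
Prior odds = 2.9370/2.7059 = 1.0854, so P(H) = 1.0854/(1+1.0854) ≈ 0.52.

P(H) = 0.52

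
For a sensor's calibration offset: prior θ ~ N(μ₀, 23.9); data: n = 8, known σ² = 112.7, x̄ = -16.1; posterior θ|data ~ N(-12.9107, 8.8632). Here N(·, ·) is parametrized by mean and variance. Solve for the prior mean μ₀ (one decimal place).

The posterior mean is a precision-weighted average: μ_n = (τ₀μ₀ + τ_data·x̄)/(τ₀+τ_data), with τ₀=1/σ₀² and τ_data=n/σ².
Here τ₀ = 1/23.9 = 0.041841 and τ_data = 8/112.7 = 0.070985, so τ_n = 0.112826.
Rearranging for μ₀: μ₀ = (μ_n·τ_n − τ_data·x̄)/τ₀ = (-12.9107·0.112826 − 0.070985·-16.1) / 0.041841 = -0.313804/0.041841 ≈ -7.5.

μ₀ = -7.5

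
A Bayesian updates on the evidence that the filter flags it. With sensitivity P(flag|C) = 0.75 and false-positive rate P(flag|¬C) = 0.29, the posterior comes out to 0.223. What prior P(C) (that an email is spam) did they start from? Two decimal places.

Bayes' rule in odds form gives O(C|E) = O(C)·[P(E|C)/P(E|¬C)], hence O(C) = O(C|E)/LR.
Posterior odds = 0.223/(1−0.223) = 0.2870. LR = 0.75/0.29 = 2.5862.
Prior odds = 0.2870/2.5862 = 0.1110, so P(C) = 0.1110/(1+0.1110) ≈ 0.10.

P(C) = 0.10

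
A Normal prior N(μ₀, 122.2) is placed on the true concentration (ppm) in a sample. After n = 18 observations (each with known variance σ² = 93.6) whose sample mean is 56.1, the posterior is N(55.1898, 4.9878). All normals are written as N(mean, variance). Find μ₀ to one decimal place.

The posterior mean is a precision-weighted average: μ_n = (τ₀μ₀ + τ_data·x̄)/(τ₀+τ_data), with τ₀=1/σ₀² and τ_data=n/σ².
Here τ₀ = 1/122.2 = 0.008183 and τ_data = 18/93.6 = 0.192308, so τ_n = 0.200491.
Rearranging for μ₀: μ₀ = (μ_n·τ_n − τ_data·x̄)/τ₀ = (55.1898·0.200491 − 0.192308·56.1) / 0.008183 = 0.276579/0.008183 ≈ 33.8.

μ₀ = 33.8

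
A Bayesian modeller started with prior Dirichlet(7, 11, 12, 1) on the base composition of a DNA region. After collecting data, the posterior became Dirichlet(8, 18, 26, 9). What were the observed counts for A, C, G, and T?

For a Dirichlet(α) prior with multinomial counts c, the posterior is Dirichlet(α + c) componentwise.
Counts are posterior − prior componentwise: 8−7=1, 18−11=7, 26−12=14, 9−1=8.

counts (1, 7, 14, 8)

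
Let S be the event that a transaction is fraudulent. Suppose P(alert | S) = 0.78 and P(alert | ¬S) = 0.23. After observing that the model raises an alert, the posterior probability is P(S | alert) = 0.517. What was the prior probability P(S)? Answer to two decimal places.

Bayes' rule in odds form gives O(S|E) = O(S)·[P(E|S)/P(E|¬S)], hence O(S) = O(S|E)/LR.
Posterior odds = 0.517/(1−0.517) = 1.0704. LR = 0.78/0.23 = 3.3913.
Prior odds = 1.0704/3.3913 = 0.3156, so P(S) = 0.3156/(1+0.3156) ≈ 0.24.

P(S) = 0.24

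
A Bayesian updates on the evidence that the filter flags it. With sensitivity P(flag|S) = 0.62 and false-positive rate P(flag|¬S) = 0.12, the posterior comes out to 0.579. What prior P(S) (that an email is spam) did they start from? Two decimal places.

Bayes' rule in odds form gives O(S|E) = O(S)·[P(E|S)/P(E|¬S)], hence O(S) = O(S|E)/LR.
Posterior odds = 0.579/(1−0.579) = 1.3753. LR = 0.62/0.12 = 5.1667.
Prior odds = 1.3753/5.1667 = 0.2662, so P(S) = 0.2662/(1+0.2662) ≈ 0.21.

P(S) = 0.21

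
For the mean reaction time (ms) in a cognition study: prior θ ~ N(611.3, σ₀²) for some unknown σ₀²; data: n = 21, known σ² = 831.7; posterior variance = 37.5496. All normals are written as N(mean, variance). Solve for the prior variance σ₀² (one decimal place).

Posterior precision equals prior precision plus data precision: 1/σ_n² = 1/σ₀² + n/σ².
So 1/σ₀² = 1/37.5496 − 21/831.7 = 0.026631 − 0.025249 = 0.001382.
Hence σ₀² = 1/0.001382 ≈ 723.6.

σ₀² = 723.6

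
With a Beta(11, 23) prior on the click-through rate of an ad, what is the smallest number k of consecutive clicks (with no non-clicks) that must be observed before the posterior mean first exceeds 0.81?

After k clicks and 0 non-clicks the posterior is Beta(11+k, 23), with mean (11+k)/(11+23+k).
Set (11+k)/(34+k) > 0.81 and solve: k > (0.81·34 − 11)/(1 − 0.81) = 87.053.
The smallest integer exceeding 87.053 is 88, and checking k=88: (99)/(122) = 0.8115 > 0.81.

k = 88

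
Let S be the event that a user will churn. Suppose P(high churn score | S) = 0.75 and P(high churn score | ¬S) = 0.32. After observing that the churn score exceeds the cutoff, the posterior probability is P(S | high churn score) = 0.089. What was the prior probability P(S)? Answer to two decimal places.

In odds form, posterior odds = prior odds × likelihood ratio, so prior odds = posterior odds ÷ LR.
Posterior odds = 0.089/(1−0.089) = 0.0977. LR = 0.75/0.32 = 2.3438.
Prior odds = 0.0977/2.3438 = 0.0417, so P(S) = 0.0417/(1+0.0417) ≈ 0.04.

P(S) = 0.04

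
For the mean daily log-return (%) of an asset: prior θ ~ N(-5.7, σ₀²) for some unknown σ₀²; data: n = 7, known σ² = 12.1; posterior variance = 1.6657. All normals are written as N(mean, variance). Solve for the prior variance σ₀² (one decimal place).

For the Normal–Normal model with known σ², precisions add: τ_n = τ₀ + n/σ².
So 1/σ₀² = 1/1.6657 − 7/12.1 = 0.600348 − 0.578512 = 0.021836.
Hence σ₀² = 1/0.021836 ≈ 45.8.

σ₀² = 45.8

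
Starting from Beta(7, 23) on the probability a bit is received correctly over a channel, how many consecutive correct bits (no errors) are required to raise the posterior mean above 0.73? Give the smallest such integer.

After k correct bits and 0 errors the posterior is Beta(7+k, 23), with mean (7+k)/(7+23+k).
Set (7+k)/(30+k) > 0.73 and solve: k > (0.73·30 − 7)/(1 − 0.73) = 55.185.
The smallest integer exceeding 55.185 is 56, and checking k=56: (63)/(86) = 0.7326 > 0.73.

k = 56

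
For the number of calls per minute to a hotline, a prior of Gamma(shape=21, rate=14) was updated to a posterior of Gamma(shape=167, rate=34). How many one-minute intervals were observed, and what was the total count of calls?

Gamma–Poisson conjugacy: posterior shape = α + Σxᵢ, posterior rate = β + n.
Matching: Σxᵢ = 167 − 21 = 146 and n = 34 − 14 = 20.

n = 20 one-minute intervals with total 146 calls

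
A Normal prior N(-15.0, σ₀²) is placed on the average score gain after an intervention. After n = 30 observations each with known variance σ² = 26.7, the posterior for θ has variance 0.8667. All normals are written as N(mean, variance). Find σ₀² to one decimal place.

σ₀² = 33.1

For the Normal–Normal model with known σ², precisions add: τ_n = τ₀ + n/σ².
So 1/σ₀² = 1/0.8667 − 30/26.7 = 1.153802 − 1.123596 = 0.030206.
Hence σ₀² = 1/0.030206 ≈ 33.1.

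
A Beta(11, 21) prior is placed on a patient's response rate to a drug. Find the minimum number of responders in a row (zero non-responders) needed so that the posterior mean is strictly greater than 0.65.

After k responders and 0 non-responders the posterior is Beta(11+k, 21), with mean (11+k)/(11+21+k).
Set (11+k)/(32+k) > 0.65 and solve: k > (0.65·32 − 11)/(1 − 0.65) = 28.000.
The smallest integer exceeding 28.000 is 29.

k = 29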